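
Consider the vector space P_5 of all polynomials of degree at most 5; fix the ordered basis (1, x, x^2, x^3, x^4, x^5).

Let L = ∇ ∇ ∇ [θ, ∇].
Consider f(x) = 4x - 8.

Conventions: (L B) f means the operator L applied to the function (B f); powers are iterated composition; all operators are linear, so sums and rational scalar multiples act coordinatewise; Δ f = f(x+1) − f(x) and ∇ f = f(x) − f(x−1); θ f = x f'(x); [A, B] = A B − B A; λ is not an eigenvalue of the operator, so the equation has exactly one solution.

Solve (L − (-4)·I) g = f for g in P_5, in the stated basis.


write g with unknown coordinates in the stated basis and equate coefficients in (L − (-4)·I) g = f
solving from the highest basis element down gives g = x - 2
check: L g = 0
so L g − (-4)·g = 4x - 8 = f ✓

g(x) = x - 2


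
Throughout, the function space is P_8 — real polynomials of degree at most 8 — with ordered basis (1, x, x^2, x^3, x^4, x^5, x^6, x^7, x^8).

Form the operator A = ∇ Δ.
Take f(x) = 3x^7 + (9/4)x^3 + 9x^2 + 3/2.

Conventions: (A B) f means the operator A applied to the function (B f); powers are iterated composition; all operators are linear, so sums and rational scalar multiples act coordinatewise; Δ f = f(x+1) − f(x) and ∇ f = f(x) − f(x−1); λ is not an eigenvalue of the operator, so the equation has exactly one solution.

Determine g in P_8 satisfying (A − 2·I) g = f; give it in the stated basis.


g(x) = -(3/2)x^7 - (63/2)x^5 - (2949/8)x^3 - (9/2)x^2 - (10191/8)x - 21/4

write g with unknown coordinates in the stated basis and equate coefficients in (A − 2·I) g = f
solving from the highest basis element down gives g = -(3/2)x^7 - (63/2)x^5 - (2949/8)x^3 - (9/2)x^2 - (10191/8)x - 21/4
check: A g = -63x^5 - 735x^3 - (10191/4)x - 9
so A g − 2·g = 3x^7 + (9/4)x^3 + 9x^2 + 3/2 = f ✓


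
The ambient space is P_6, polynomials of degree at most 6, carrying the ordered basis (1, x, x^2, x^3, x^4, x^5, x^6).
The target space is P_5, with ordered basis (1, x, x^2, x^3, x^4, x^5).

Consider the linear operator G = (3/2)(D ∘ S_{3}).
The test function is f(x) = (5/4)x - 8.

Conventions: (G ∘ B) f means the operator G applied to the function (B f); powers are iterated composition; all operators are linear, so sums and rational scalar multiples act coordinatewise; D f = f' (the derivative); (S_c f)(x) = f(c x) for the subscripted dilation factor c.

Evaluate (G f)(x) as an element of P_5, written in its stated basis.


the result is g(x) = 45/8

S_{3} f = (15/4)x - 8
D S_{3} f = 15/4
((3/2)(D ∘ S_{3})) f = 45/8


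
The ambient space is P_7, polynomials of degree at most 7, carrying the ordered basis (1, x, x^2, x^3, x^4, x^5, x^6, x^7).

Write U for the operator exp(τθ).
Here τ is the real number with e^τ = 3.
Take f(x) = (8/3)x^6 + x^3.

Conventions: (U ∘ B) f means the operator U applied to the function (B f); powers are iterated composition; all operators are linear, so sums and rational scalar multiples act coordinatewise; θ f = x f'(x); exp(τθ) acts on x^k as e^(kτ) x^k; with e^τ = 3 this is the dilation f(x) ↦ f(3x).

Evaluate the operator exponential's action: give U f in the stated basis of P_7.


the image equals g(x) = 1944x^6 + 27x^3

exp(τθ) x^k = e^(kτ) x^k; with e^τ = 3 this sends x^k to 3^k x^k
x^3 ↦ 27 x^3
x^6 ↦ 729 x^6
applying this coordinatewise to f: exp(τθ) f = 1944x^6 + 27x^3


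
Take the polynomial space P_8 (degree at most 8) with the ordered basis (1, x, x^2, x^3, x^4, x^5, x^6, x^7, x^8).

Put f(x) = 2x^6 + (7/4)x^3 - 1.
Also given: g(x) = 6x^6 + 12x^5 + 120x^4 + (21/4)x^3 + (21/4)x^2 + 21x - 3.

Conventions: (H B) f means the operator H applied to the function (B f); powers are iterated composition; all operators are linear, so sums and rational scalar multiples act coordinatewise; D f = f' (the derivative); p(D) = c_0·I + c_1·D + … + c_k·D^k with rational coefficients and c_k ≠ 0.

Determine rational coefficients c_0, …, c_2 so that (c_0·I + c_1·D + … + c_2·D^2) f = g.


D^0 f = 2x^6 + (7/4)x^3 - 1
D^1 f = 12x^5 + (21/4)x^2
D^2 f = 60x^4 + (21/2)x
matching coefficients of g against c_0 f + c_1 Df + … from the top degree down determines the c_i
solution: c_0 = 3, c_1 = 1, c_2 = 2

p(D) = 3·I + D + 2·D^2, i.e. c_0 = 3, c_1 = 1, c_2 = 2


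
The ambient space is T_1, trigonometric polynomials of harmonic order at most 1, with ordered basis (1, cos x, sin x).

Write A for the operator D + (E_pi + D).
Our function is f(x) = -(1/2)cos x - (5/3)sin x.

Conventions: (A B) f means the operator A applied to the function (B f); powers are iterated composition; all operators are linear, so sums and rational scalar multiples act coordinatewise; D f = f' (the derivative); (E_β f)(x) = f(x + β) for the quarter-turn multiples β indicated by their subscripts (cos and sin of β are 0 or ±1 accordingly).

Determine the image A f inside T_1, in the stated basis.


D f = -(5/3)cos x + (1/2)sin x
E_pi f = (1/2)cos x + (5/3)sin x
D f = -(5/3)cos x + (1/2)sin x
(E_pi + D) f = -(7/6)cos x + (13/6)sin x
(D + (E_pi + D)) f = -(17/6)cos x + (8/3)sin x

the image equals g(x) = -(17/6)cos x + (8/3)sin x


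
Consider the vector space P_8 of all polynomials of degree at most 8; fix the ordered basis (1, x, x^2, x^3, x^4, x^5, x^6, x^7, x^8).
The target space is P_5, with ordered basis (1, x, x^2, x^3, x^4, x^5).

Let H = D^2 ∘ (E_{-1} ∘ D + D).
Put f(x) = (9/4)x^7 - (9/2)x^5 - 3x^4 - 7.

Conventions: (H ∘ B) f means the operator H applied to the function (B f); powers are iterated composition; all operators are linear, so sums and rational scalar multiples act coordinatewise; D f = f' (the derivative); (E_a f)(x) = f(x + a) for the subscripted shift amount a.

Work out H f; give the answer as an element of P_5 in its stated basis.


the result is g(x) = 945x^4 - 1890x^3 + 2295x^2 - 1494x + 549/2

D f = (63/4)x^6 - (45/2)x^4 - 12x^3
E_{-1} D f = (63/4)x^6 - (189/2)x^5 + (855/4)x^4 - 237x^3 + (549/4)x^2 - (81/2)x + 21/4
D f = (63/4)x^6 - (45/2)x^4 - 12x^3
(E_{-1} ∘ D + D) f = (63/2)x^6 - (189/2)x^5 + (765/4)x^4 - 249x^3 + (549/4)x^2 - (81/2)x + 21/4
D (E_{-1} ∘ D + D) f = 189x^5 - (945/2)x^4 + 765x^3 - 747x^2 + (549/2)x - 81/2
D D (E_{-1} ∘ D + D) f = 945x^4 - 1890x^3 + 2295x^2 - 1494x + 549/2


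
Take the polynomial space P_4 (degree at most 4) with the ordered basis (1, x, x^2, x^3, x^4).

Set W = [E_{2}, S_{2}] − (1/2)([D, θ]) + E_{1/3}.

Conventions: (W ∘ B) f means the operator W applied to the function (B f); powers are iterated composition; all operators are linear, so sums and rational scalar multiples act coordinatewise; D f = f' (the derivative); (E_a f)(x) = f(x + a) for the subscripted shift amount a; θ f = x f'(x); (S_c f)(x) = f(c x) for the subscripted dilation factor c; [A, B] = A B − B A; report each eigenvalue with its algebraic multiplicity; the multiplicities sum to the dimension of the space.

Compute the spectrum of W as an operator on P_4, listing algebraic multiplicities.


image of 1: 1
image of x: x + 11/6
image of x^2: x^2 + (23/3)x + 109/9
image of x^3: x^3 + (47/2)x^2 + (217/3)x + 1513/27
image of x^4: x^4 + (190/3)x^3 + (866/3)x^2 + (12100/27)x + 19441/81
the matrix is upper triangular; its diagonal is (1, 1, 1, 1, 1)
for a triangular matrix the eigenvalues are the diagonal entries, with algebraic multiplicity their repetition count

λ = 1 (multiplicity 5)


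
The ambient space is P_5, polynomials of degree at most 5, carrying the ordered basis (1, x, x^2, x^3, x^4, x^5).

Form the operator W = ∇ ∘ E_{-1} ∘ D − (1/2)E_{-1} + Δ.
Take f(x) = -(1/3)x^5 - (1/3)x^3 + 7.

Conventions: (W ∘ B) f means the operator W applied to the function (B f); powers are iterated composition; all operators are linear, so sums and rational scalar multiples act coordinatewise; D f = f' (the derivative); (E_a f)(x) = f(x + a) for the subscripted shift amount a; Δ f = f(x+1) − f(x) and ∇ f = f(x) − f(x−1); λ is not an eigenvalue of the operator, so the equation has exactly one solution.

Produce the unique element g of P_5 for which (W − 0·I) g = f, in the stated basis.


g(x) = (2/3)x^5 + 10x^4 + 154x^3 + 1586x^2 + 11416x + 40326

write g with unknown coordinates in the stated basis and equate coefficients in (W − 0·I) g = f
solving from the highest basis element down gives g = (2/3)x^5 + 10x^4 + 154x^3 + 1586x^2 + 11416x + 40326
check: W g = -(1/3)x^5 - (1/3)x^3 + 7
so W g − 0·g = -(1/3)x^5 - (1/3)x^3 + 7 = f ✓


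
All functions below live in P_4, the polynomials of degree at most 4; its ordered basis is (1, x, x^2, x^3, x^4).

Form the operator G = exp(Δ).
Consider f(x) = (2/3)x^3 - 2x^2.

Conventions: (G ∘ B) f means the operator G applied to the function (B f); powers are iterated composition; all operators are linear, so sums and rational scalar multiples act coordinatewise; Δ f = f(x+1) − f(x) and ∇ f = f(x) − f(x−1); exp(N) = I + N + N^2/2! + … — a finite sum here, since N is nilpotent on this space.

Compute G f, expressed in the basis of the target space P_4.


the image equals g(x) = (2/3)x^3 - 2/3

order-1 term: 2x^2 - 2x - 4/3
order-2 term: 2x
order-3 term: 2/3
the series for exp(Δ) f terminates at order 3
exp(Δ) f = (2/3)x^3 - 2/3


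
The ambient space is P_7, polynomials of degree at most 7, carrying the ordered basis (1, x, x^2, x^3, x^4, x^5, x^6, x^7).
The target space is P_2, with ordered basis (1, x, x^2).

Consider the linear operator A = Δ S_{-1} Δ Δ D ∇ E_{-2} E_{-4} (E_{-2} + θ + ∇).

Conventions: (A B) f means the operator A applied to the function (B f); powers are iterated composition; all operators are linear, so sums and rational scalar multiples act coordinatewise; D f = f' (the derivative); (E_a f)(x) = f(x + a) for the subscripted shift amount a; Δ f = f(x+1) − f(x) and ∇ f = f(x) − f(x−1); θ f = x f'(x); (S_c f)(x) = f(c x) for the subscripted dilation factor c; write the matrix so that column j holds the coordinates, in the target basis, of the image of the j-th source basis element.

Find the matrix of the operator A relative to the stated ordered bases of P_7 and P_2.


image of 1: 0
image of x: 0
image of x^2: 0
image of x^3: 0
image of x^4: 0
image of x^5: -720
image of x^6: 5040x + 30960
image of x^7: -20160x^2 - 246960x - 770280
each image's coordinates form column j of the matrix

the matrix is [[0, 0, 0, 0, 0, -720, 30960, -770280]; [0, 0, 0, 0, 0, 0, 5040, -246960]; [0, 0, 0, 0, 0, 0, 0, -20160]] (rows listed top to bottom)


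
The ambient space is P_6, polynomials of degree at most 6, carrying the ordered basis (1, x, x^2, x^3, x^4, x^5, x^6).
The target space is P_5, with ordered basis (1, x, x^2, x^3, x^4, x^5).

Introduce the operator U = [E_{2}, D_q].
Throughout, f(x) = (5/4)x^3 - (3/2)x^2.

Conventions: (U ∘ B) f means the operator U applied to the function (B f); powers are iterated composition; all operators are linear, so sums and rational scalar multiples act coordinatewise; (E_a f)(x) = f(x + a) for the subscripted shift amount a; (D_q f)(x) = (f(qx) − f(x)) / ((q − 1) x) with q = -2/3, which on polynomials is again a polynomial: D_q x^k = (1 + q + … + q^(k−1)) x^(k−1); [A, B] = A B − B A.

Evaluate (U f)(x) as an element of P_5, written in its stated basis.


D_q f = (35/36)x^2 - (1/2)x
E_{2} D_q f = (35/36)x^2 + (61/18)x + 26/9
E_{2} f = (5/4)x^3 + 6x^2 + 9x + 4
D_q E_{2} f = (35/36)x^2 + 2x + 9
[E_{2}, D_q] f = (25/18)x - 55/9

g(x) = (25/18)x - 55/9


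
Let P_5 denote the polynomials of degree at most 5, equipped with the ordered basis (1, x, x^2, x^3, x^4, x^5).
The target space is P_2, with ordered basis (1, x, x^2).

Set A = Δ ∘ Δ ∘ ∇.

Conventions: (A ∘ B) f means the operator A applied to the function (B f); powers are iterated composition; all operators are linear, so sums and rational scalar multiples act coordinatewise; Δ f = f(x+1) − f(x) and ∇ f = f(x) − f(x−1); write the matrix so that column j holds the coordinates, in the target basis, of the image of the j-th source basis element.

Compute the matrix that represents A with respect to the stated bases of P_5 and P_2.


the matrix is [[0, 0, 0, 6, 12, 30]; [0, 0, 0, 0, 24, 60]; [0, 0, 0, 0, 0, 60]] (rows listed top to bottom)

image of 1: 0
image of x: 0
image of x^2: 0
image of x^3: 6
image of x^4: 24x + 12
image of x^5: 60x^2 + 60x + 30
each image's coordinates form column j of the matrix


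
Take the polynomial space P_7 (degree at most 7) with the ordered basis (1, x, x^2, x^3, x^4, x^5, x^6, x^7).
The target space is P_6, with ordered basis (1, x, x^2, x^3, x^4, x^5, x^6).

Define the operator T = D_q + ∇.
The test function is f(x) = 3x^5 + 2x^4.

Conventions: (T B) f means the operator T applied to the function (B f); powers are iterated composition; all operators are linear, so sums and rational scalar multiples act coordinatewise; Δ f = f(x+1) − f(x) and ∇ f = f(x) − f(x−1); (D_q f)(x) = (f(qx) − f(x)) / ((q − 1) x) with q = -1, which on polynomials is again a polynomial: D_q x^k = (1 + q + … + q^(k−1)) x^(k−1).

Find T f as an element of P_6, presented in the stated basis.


D_q f = 3x^4
∇ f = 15x^4 - 22x^3 + 18x^2 - 7x + 1
(D_q + ∇) f = 18x^4 - 22x^3 + 18x^2 - 7x + 1

the image equals g(x) = 18x^4 - 22x^3 + 18x^2 - 7x + 1


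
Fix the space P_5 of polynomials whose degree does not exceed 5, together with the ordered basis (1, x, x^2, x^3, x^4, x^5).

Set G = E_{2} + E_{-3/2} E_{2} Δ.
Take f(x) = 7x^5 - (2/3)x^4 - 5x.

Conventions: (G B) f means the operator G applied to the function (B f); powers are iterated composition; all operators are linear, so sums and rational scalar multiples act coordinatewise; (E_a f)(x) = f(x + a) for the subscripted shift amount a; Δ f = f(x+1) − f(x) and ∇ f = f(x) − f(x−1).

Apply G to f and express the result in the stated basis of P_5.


g(x) = 7x^5 + (313/3)x^4 + 412x^3 + (1527/2)x^2 + 700x + 3967/16

E_{2} f = 7x^5 + (208/3)x^4 + (824/3)x^3 + 544x^2 + (1601/3)x + 610/3
Δ f = 35x^4 + (202/3)x^3 + 66x^2 + (97/3)x + 4/3
E_{2} Δ f = 35x^4 + (1042/3)x^3 + 1310x^2 + (6673/3)x + 4286/3
E_{-3/2} E_{2} Δ f = 35x^4 + (412/3)x^3 + (439/2)x^2 + (499/3)x + 2141/48
(E_{2} + E_{-3/2} E_{2} Δ) f = 7x^5 + (313/3)x^4 + 412x^3 + (1527/2)x^2 + 700x + 3967/16


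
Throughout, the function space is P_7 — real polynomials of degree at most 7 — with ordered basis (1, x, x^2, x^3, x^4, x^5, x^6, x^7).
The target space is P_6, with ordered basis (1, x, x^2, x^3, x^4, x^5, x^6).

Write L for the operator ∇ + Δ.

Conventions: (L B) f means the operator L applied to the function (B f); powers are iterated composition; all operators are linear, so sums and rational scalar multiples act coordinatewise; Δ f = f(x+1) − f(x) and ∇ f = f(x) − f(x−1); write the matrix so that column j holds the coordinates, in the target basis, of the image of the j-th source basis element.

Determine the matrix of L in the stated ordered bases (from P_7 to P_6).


image of 1: 0
image of x: 2
image of x^2: 4x
image of x^3: 6x^2 + 2
image of x^4: 8x^3 + 8x
image of x^5: 10x^4 + 20x^2 + 2
image of x^6: 12x^5 + 40x^3 + 12x
image of x^7: 14x^6 + 70x^4 + 42x^2 + 2
each image's coordinates form column j of the matrix

the matrix is [[0, 2, 0, 2, 0, 2, 0, 2]; [0, 0, 4, 0, 8, 0, 12, 0]; [0, 0, 0, 6, 0, 20, 0, 42]; [0, 0, 0, 0, 8, 0, 40, 0]; [0, 0, 0, 0, 0, 10, 0, 70]; [0, 0, 0, 0, 0, 0, 12, 0]; [0, 0, 0, 0, 0, 0, 0, 14]] (rows listed top to bottom)


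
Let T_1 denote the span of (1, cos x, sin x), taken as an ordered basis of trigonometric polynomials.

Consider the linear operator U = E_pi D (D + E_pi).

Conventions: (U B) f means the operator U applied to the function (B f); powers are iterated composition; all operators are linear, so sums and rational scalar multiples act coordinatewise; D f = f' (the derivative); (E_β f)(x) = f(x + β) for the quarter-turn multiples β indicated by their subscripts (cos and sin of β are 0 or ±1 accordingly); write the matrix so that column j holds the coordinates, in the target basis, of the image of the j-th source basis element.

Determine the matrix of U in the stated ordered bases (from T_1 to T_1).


image of 1: 0
image of cos x: cos x - sin x
image of sin x: cos x + sin x
each image's coordinates form column j of the matrix

the matrix is [[0, 0, 0]; [0, 1, 1]; [0, -1, 1]] (rows listed top to bottom)


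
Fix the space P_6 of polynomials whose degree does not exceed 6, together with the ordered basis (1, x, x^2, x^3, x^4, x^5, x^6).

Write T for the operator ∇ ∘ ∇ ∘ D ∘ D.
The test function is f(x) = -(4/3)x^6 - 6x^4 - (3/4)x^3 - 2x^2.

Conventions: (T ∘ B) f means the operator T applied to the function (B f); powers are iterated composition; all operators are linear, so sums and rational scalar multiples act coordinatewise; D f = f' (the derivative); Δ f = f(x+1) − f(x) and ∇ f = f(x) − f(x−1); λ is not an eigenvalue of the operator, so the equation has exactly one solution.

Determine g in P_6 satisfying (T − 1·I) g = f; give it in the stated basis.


write g with unknown coordinates in the stated basis and equate coefficients in (T − 1·I) g = f
solving from the highest basis element down gives g = (4/3)x^6 + 6x^4 + (3/4)x^3 + 482x^2 - 960x + 704
check: T g = 480x^2 - 960x + 704
so T g − 1·g = -(4/3)x^6 - 6x^4 - (3/4)x^3 - 2x^2 = f ✓

the image equals g(x) = (4/3)x^6 + 6x^4 + (3/4)x^3 + 482x^2 - 960x + 704


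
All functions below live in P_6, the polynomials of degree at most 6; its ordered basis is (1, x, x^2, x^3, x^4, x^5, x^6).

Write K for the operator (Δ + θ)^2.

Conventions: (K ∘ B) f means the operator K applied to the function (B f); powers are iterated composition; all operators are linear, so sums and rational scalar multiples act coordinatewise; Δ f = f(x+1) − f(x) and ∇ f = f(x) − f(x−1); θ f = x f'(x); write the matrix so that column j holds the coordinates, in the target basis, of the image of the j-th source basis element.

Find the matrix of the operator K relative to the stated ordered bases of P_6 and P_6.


image of 1: 0
image of x: x + 1
image of x^2: 4x^2 + 6x + 4
image of x^3: 9x^3 + 15x^2 + 18x + 9
image of x^4: 16x^4 + 28x^3 + 48x^2 + 44x + 18
image of x^5: 25x^5 + 45x^4 + 100x^3 + 130x^2 + 100x + 35
image of x^6: 36x^6 + 66x^5 + 180x^4 + 300x^3 + 330x^2 + 222x + 68
each image's coordinates form column j of the matrix

the matrix is [[0, 1, 4, 9, 18, 35, 68]; [0, 1, 6, 18, 44, 100, 222]; [0, 0, 4, 15, 48, 130, 330]; [0, 0, 0, 9, 28, 100, 300]; [0, 0, 0, 0, 16, 45, 180]; [0, 0, 0, 0, 0, 25, 66]; [0, 0, 0, 0, 0, 0, 36]] (rows listed top to bottom)


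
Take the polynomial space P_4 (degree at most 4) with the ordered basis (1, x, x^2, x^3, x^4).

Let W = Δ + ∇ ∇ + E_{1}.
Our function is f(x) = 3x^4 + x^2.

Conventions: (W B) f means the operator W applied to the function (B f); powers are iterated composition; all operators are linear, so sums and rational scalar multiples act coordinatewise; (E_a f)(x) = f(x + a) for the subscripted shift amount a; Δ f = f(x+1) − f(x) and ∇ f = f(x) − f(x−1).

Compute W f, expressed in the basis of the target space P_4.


Δ f = 12x^3 + 18x^2 + 14x + 4
∇ f = 12x^3 - 18x^2 + 14x - 4
∇ ∇ f = 36x^2 - 72x + 44
E_{1} f = 3x^4 + 12x^3 + 19x^2 + 14x + 4
(Δ + ∇ ∇ + E_{1}) f = 3x^4 + 24x^3 + 73x^2 - 44x + 52

g(x) = 3x^4 + 24x^3 + 73x^2 - 44x + 52


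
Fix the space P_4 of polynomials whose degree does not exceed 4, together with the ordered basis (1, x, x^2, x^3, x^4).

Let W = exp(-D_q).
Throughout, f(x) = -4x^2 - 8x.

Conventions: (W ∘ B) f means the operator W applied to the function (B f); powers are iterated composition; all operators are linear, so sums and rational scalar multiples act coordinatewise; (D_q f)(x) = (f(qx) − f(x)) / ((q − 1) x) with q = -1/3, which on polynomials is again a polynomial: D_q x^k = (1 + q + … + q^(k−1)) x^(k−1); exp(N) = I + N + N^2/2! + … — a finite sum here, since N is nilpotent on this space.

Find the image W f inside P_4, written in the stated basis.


the image equals g(x) = -4x^2 - (16/3)x + 20/3

order-1 term: (8/3)x + 8
order-2 term: -4/3
the series for exp(-D_q) f terminates at order 2
exp(-D_q) f = -4x^2 - (16/3)x + 20/3


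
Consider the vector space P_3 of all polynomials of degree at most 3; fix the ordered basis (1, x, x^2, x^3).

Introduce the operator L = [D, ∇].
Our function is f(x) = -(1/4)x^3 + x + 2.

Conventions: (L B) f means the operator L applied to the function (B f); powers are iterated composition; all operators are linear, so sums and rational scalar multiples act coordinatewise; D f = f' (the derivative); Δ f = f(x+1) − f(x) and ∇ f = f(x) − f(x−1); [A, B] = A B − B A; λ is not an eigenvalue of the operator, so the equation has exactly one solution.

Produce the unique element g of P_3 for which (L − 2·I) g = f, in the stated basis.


write g with unknown coordinates in the stated basis and equate coefficients in (L − 2·I) g = f
solving from the highest basis element down gives g = (1/8)x^3 - (1/2)x - 1
check: L g = 0
so L g − 2·g = -(1/4)x^3 + x + 2 = f ✓

the result is g(x) = (1/8)x^3 - (1/2)x - 1


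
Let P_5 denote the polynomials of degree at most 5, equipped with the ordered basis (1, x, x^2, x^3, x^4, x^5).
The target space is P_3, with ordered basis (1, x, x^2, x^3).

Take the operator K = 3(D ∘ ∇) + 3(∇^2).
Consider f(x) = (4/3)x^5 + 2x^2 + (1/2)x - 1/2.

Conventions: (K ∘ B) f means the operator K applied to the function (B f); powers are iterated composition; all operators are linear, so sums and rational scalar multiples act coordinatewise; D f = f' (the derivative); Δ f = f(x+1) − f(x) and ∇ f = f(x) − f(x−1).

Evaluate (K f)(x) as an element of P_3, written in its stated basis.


g(x) = 160x^3 - 360x^2 + 360x - 116

∇ f = (20/3)x^4 - (40/3)x^3 + (40/3)x^2 - (8/3)x - 1/6
D ∇ f = (80/3)x^3 - 40x^2 + (80/3)x - 8/3
(3(D ∘ ∇)) f = 80x^3 - 120x^2 + 80x - 8
∇ f = (20/3)x^4 - (40/3)x^3 + (40/3)x^2 - (8/3)x - 1/6
∇ ∇ f = (80/3)x^3 - 80x^2 + (280/3)x - 36
(3(∇^2)) f = 80x^3 - 240x^2 + 280x - 108
(3(D ∘ ∇) + 3(∇^2)) f = 160x^3 - 360x^2 + 360x - 116


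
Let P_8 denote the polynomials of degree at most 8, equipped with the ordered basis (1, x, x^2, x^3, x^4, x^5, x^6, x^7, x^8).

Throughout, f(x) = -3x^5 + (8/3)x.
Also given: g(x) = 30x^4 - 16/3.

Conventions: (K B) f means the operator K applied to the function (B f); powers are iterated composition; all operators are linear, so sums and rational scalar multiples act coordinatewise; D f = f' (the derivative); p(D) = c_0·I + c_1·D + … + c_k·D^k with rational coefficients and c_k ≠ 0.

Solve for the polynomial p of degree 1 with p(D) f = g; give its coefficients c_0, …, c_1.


D^0 f = -3x^5 + (8/3)x
D^1 f = -15x^4 + 8/3
matching coefficients of g against c_0 f + c_1 Df + … from the top degree down determines the c_i
solution: c_0 = 0, c_1 = -2

c_0 = 0, c_1 = -2


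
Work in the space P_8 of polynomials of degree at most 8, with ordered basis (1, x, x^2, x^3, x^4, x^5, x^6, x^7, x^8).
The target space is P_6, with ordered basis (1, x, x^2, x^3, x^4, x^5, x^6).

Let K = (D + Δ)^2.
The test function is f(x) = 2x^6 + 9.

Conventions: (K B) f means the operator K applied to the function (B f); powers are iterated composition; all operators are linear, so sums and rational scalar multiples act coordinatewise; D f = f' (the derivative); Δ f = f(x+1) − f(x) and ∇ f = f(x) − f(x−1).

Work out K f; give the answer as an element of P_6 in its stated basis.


D f = 12x^5
Δ f = 12x^5 + 30x^4 + 40x^3 + 30x^2 + 12x + 2
(D + Δ) f = 24x^5 + 30x^4 + 40x^3 + 30x^2 + 12x + 2
D (D + Δ) f = 120x^4 + 120x^3 + 120x^2 + 60x + 12
Δ (D + Δ) f = 120x^4 + 360x^3 + 540x^2 + 420x + 136
(D + Δ) (D + Δ) f = 240x^4 + 480x^3 + 660x^2 + 480x + 148

the result is g(x) = 240x^4 + 480x^3 + 660x^2 + 480x + 148


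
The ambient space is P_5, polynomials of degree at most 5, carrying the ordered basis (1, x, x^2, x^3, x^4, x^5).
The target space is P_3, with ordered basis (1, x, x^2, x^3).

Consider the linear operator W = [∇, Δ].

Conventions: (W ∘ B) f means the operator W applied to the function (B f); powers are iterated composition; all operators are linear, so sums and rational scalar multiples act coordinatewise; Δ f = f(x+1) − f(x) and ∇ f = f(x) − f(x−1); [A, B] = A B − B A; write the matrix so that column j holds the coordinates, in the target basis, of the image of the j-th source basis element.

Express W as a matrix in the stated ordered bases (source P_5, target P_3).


the matrix is [[0, 0, 0, 0, 0, 0]; [0, 0, 0, 0, 0, 0]; [0, 0, 0, 0, 0, 0]; [0, 0, 0, 0, 0, 0]] (rows listed top to bottom)

image of 1: 0
image of x: 0
image of x^2: 0
image of x^3: 0
image of x^4: 0
image of x^5: 0
each image's coordinates form column j of the matrix


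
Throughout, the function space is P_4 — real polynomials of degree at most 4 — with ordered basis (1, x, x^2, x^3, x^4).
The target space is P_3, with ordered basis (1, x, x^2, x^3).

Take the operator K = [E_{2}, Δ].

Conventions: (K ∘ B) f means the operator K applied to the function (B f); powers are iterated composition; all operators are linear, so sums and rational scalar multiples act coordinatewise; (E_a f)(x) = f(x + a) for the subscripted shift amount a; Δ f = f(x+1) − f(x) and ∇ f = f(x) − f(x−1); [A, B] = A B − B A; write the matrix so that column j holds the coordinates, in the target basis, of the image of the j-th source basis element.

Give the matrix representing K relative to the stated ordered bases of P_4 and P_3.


image of 1: 0
image of x: 0
image of x^2: 0
image of x^3: 0
image of x^4: 0
each image's coordinates form column j of the matrix

the matrix is [[0, 0, 0, 0, 0]; [0, 0, 0, 0, 0]; [0, 0, 0, 0, 0]; [0, 0, 0, 0, 0]] (rows listed top to bottom)


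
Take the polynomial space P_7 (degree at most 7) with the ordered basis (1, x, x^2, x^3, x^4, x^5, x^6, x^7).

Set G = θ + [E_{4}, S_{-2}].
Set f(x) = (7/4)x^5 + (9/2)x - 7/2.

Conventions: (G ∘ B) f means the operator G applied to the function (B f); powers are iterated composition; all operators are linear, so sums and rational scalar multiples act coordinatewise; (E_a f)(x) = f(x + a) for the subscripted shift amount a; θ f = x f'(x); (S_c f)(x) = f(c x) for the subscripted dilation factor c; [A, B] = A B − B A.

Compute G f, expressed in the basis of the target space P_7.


θ f = (35/4)x^5 + (9/2)x
S_{-2} f = -56x^5 - 9x - 7/2
E_{4} S_{-2} f = -56x^5 - 1120x^4 - 8960x^3 - 35840x^2 - 71689x - 114767/2
E_{4} f = (7/4)x^5 + 35x^4 + 280x^3 + 1120x^2 + (4489/2)x + 3613/2
S_{-2} E_{4} f = -56x^5 + 560x^4 - 2240x^3 + 4480x^2 - 4489x + 3613/2
[E_{4}, S_{-2}] f = -1680x^4 - 6720x^3 - 40320x^2 - 67200x - 59190
(θ + [E_{4}, S_{-2}]) f = (35/4)x^5 - 1680x^4 - 6720x^3 - 40320x^2 - (134391/2)x - 59190

the image equals g(x) = (35/4)x^5 - 1680x^4 - 6720x^3 - 40320x^2 - (134391/2)x - 59190


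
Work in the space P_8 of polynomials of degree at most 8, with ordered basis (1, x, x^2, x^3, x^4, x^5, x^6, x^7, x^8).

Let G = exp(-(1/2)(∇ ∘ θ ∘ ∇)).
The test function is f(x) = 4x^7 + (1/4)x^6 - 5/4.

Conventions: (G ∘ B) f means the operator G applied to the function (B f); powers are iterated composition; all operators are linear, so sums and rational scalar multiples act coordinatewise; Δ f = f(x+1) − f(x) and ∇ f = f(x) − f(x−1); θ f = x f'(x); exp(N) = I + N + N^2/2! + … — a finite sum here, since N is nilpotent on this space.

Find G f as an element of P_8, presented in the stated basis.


the result is g(x) = 4x^7 + (1/4)x^6 - 504x^5 + (9165/4)x^4 + (10495/2)x^3 - (166065/4)x^2 + 51773x - 59785/8

order-1 term: -504x^5 + (9165/4)x^4 - (9665/2)x^3 + 5565x^2 - (13573/4)x + 3435/4
order-2 term: 10080x^3 - (188325/4)x^2 + (301305/4)x - 313155/8
order-3 term: -20160x + 123255/4
the series for exp(-(1/2)(∇ ∘ θ ∘ ∇)) f terminates at order 3
exp(-(1/2)(∇ ∘ θ ∘ ∇)) f = 4x^7 + (1/4)x^6 - 504x^5 + (9165/4)x^4 + (10495/2)x^3 - (166065/4)x^2 + 51773x - 59785/8


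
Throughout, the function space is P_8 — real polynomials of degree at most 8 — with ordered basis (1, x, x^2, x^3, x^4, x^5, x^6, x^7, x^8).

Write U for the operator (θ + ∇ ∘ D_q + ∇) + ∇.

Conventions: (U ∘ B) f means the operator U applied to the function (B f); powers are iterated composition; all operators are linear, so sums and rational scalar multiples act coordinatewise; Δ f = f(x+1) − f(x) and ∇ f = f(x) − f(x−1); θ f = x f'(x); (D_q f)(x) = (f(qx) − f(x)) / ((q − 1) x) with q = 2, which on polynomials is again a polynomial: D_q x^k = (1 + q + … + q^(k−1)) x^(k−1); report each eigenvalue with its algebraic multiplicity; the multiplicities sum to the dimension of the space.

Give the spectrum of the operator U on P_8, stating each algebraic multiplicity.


λ = 0 (multiplicity 1), λ = 1 (multiplicity 1), λ = 2 (multiplicity 1), λ = 3 (multiplicity 1), λ = 4 (multiplicity 1), λ = 5 (multiplicity 1), λ = 6 (multiplicity 1), λ = 7 (multiplicity 1), λ = 8 (multiplicity 1)

image of 1: 0
image of x: x + 2
image of x^2: 2x^2 + 4x + 1
image of x^3: 3x^3 + 6x^2 + 8x - 5
image of x^4: 4x^4 + 8x^3 + 33x^2 - 37x + 13
image of x^5: 5x^5 + 10x^4 + 104x^3 - 166x^2 + 114x - 29
image of x^6: 6x^6 + 12x^5 + 285x^4 - 590x^3 + 600x^2 - 303x + 61
image of x^7: 7x^7 + 14x^6 + 720x^5 - 1835x^4 + 2470x^3 - 1863x^2 + 748x - 125
image of x^8: 8x^8 + 16x^7 + 1729x^6 - 5243x^5 + 8785x^4 - 8813x^3 + 5299x^2 - 1769x + 253
the matrix is upper triangular; its diagonal is (0, 1, 2, 3, 4, 5, 6, 7, 8)
for a triangular matrix the eigenvalues are the diagonal entries, with algebraic multiplicity their repetition count


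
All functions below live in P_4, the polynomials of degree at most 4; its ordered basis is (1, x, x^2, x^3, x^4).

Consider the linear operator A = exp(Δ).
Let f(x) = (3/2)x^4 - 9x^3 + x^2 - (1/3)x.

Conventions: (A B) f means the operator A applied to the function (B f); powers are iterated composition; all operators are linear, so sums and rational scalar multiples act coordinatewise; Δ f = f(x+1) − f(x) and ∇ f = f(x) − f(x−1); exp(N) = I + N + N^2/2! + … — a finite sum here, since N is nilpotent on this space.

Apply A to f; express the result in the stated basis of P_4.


order-1 term: 6x^3 - 18x^2 - 19x - 41/6
order-2 term: 9x^2 - 9x - 31/2
order-3 term: 6x
order-4 term: 3/2
the series for exp(Δ) f terminates at order 4
exp(Δ) f = (3/2)x^4 - 3x^3 - 8x^2 - (67/3)x - 125/6

the image equals g(x) = (3/2)x^4 - 3x^3 - 8x^2 - (67/3)x - 125/6


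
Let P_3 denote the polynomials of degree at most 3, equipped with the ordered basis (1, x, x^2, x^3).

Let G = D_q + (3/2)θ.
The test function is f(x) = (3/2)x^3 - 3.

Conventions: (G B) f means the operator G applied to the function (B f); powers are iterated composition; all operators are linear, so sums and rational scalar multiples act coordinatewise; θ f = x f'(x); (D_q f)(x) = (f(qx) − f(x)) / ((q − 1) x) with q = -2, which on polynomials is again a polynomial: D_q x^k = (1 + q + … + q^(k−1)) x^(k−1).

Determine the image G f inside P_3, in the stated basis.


the result is g(x) = (27/4)x^3 + (9/2)x^2

D_q f = (9/2)x^2
θ f = (9/2)x^3
((3/2)θ) f = (27/4)x^3
(D_q + (3/2)θ) f = (27/4)x^3 + (9/2)x^2


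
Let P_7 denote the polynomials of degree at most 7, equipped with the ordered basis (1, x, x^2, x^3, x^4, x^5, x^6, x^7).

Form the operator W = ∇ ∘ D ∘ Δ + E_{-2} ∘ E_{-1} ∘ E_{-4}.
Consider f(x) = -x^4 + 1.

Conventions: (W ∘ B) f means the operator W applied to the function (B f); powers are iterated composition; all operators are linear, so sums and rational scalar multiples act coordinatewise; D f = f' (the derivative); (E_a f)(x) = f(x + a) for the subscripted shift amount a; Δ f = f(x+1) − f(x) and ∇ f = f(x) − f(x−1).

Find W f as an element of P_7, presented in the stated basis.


the result is g(x) = -x^4 + 28x^3 - 294x^2 + 1348x - 2400

Δ f = -4x^3 - 6x^2 - 4x - 1
D Δ f = -12x^2 - 12x - 4
∇ D Δ f = -24x
E_{-4} f = -x^4 + 16x^3 - 96x^2 + 256x - 255
E_{-1} E_{-4} f = -x^4 + 20x^3 - 150x^2 + 500x - 624
E_{-2} E_{-1} E_{-4} f = -x^4 + 28x^3 - 294x^2 + 1372x - 2400
(∇ ∘ D ∘ Δ + E_{-2} ∘ E_{-1} ∘ E_{-4}) f = -x^4 + 28x^3 - 294x^2 + 1348x - 2400


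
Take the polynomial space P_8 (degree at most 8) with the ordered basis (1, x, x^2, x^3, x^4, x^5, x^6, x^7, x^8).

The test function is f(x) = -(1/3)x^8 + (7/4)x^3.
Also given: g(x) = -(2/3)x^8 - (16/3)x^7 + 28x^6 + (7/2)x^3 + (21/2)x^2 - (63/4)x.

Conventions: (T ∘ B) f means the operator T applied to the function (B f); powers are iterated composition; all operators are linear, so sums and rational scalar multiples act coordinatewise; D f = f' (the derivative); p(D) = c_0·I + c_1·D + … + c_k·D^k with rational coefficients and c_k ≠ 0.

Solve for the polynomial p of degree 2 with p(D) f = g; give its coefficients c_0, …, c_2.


c_0 = 2, c_1 = 2, c_2 = -3/2

D^0 f = -(1/3)x^8 + (7/4)x^3
D^1 f = -(8/3)x^7 + (21/4)x^2
D^2 f = -(56/3)x^6 + (21/2)x
matching coefficients of g against c_0 f + c_1 Df + … from the top degree down determines the c_i
solution: c_0 = 2, c_1 = 2, c_2 = -3/2


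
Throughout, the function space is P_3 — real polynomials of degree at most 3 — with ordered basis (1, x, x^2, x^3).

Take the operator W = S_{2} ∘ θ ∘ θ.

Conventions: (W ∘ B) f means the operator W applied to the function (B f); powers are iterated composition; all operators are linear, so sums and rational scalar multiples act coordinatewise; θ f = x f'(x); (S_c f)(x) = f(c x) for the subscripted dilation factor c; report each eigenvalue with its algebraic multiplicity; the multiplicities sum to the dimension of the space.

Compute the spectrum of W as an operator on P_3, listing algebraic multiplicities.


image of 1: 0
image of x: 2x
image of x^2: 16x^2
image of x^3: 72x^3
the matrix is upper triangular; its diagonal is (0, 2, 16, 72)
for a triangular matrix the eigenvalues are the diagonal entries, with algebraic multiplicity their repetition count

λ = 0 (multiplicity 1), λ = 2 (multiplicity 1), λ = 16 (multiplicity 1), λ = 72 (multiplicity 1)


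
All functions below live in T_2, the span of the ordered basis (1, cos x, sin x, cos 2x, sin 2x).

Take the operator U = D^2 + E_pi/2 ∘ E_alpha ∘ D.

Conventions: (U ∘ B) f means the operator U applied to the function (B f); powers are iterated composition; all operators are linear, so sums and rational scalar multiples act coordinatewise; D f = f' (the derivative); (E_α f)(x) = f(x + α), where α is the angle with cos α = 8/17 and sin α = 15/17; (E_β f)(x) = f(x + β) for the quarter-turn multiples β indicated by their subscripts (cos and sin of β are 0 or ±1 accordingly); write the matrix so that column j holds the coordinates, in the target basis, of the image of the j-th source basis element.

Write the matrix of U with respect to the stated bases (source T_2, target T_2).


the matrix is [[0, 0, 0, 0, 0]; [0, -25/17, -15/17, 0, 0]; [0, 15/17, -25/17, 0, 0]; [0, 0, 0, -676/289, 322/289]; [0, 0, 0, -322/289, -676/289]] (rows listed top to bottom)

image of 1: 0
image of cos x: -(25/17)cos x + (15/17)sin x
image of sin x: -(15/17)cos x - (25/17)sin x
image of cos 2x: -(676/289)cos 2x - (322/289)sin 2x
image of sin 2x: (322/289)cos 2x - (676/289)sin 2x
each image's coordinates form column j of the matrix


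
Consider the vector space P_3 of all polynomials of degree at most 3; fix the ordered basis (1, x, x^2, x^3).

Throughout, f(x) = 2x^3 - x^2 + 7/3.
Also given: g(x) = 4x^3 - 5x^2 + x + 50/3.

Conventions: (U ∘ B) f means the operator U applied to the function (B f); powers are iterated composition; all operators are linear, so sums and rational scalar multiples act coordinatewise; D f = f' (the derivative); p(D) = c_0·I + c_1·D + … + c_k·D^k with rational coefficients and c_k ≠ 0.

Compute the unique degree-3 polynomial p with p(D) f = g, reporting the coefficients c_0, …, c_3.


p(D) = 2·I − (1/2)·D + D^3, i.e. c_0 = 2, c_1 = -1/2, c_2 = 0, c_3 = 1

D^0 f = 2x^3 - x^2 + 7/3
D^1 f = 6x^2 - 2x
D^2 f = 12x - 2
D^3 f = 12
matching coefficients of g against c_0 f + c_1 Df + … from the top degree down determines the c_i
solution: c_0 = 2, c_1 = -1/2, c_2 = 0, c_3 = 1


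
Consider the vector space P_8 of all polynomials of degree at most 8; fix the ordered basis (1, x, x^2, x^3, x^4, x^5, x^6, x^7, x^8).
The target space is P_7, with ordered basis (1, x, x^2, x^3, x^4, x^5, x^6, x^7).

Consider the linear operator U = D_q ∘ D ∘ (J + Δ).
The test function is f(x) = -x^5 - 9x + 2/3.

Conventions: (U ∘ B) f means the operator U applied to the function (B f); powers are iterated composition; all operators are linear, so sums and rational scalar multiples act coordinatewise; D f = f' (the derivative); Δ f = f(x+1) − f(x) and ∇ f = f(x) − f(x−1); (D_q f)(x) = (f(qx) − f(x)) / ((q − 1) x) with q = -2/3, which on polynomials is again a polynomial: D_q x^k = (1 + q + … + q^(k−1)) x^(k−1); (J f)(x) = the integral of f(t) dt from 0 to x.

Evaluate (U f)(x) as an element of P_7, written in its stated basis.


J f = -(1/6)x^6 - (9/2)x^2 + (2/3)x
Δ f = -5x^4 - 10x^3 - 10x^2 - 5x - 10
(J + Δ) f = -(1/6)x^6 - 5x^4 - 10x^3 - (29/2)x^2 - (13/3)x - 10
D (J + Δ) f = -x^5 - 20x^3 - 30x^2 - 29x - 13/3
D_q D (J + Δ) f = -(55/81)x^4 - (140/9)x^2 - 10x - 29

the image equals g(x) = -(55/81)x^4 - (140/9)x^2 - 10x - 29


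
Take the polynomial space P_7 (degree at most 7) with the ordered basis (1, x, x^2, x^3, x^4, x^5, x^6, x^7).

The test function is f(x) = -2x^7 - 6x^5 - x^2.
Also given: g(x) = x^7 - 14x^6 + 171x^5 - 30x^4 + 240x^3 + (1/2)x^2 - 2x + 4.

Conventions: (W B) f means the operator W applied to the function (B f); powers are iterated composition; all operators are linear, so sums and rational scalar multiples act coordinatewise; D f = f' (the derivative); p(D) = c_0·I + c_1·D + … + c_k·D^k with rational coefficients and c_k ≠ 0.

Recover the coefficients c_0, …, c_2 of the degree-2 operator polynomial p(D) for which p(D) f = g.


D^0 f = -2x^7 - 6x^5 - x^2
D^1 f = -14x^6 - 30x^4 - 2x
D^2 f = -84x^5 - 120x^3 - 2
matching coefficients of g against c_0 f + c_1 Df + … from the top degree down determines the c_i
solution: c_0 = -1/2, c_1 = 1, c_2 = -2

c_0 = -1/2, c_1 = 1, c_2 = -2


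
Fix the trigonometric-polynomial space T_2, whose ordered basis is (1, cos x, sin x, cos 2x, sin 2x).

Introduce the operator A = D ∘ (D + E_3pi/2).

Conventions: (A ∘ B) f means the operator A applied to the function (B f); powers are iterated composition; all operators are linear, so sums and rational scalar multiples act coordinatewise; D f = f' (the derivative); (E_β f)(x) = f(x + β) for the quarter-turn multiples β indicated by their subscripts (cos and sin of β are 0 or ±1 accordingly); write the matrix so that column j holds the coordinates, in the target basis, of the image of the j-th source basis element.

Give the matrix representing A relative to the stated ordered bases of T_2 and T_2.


image of 1: 0
image of cos x: 0
image of sin x: 0
image of cos 2x: -4cos 2x + 2sin 2x
image of sin 2x: -2cos 2x - 4sin 2x
each image's coordinates form column j of the matrix

the matrix is [[0, 0, 0, 0, 0]; [0, 0, 0, 0, 0]; [0, 0, 0, 0, 0]; [0, 0, 0, -4, -2]; [0, 0, 0, 2, -4]] (rows listed top to bottom)


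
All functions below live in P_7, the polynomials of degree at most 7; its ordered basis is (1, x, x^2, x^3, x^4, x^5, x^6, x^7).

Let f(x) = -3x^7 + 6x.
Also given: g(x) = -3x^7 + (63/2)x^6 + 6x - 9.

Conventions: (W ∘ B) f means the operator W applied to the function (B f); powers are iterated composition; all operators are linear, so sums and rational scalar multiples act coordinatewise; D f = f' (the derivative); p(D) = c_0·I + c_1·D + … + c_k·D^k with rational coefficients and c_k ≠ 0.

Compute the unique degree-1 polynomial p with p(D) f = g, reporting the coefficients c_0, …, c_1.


c_0 = 1, c_1 = -3/2

D^0 f = -3x^7 + 6x
D^1 f = -21x^6 + 6
matching coefficients of g against c_0 f + c_1 Df + … from the top degree down determines the c_i
solution: c_0 = 1, c_1 = -3/2
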